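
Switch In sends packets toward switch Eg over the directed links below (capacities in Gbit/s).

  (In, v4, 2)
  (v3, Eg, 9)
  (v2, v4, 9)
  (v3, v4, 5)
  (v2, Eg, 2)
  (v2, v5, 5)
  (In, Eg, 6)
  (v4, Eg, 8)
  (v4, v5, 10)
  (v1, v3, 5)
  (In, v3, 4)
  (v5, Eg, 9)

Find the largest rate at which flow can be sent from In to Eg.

12

Augment In→Eg: bottleneck 6, flow now 6.
Augment In→v3→Eg: bottleneck 4, flow now 10.
Augment In→v4→Eg: bottleneck 2, flow now 12.
No augmenting path remains; maximum flow = 12.
In the residual graph, reachable from In: {In}.
Min-cut edges: In→v3 (4), In→v4 (2), In→Eg (6); capacity 4 + 2 + 6 = 12.
This cut is saturated, so no flow can exceed 12.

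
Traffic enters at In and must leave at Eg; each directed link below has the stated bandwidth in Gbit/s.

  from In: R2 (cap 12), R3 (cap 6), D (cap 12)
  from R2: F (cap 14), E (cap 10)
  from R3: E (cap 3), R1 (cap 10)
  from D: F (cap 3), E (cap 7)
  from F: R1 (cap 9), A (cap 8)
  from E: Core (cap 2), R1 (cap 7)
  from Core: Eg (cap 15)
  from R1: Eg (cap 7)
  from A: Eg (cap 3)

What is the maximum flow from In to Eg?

12

Augment In→R3→R1→Eg: bottleneck 6, flow now 6.
Augment In→R2→F→R1→Eg: bottleneck 1, flow now 7.
Augment In→R2→F→A→Eg: bottleneck 3, flow now 10.
Augment In→R2→E→Core→Eg: bottleneck 2, flow now 12.
No augmenting path remains; maximum flow = 12.
In the residual graph, reachable from In: {In, R2, R3, D, F, E, R1, A}.
Min-cut edges: E→Core (2), R1→Eg (7), A→Eg (3); capacity 2 + 7 + 3 = 12.
This cut is saturated, so no flow can exceed 12.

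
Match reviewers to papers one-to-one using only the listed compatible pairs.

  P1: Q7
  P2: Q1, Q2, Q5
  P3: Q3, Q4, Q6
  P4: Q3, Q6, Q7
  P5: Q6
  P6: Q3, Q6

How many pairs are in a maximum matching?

5

Unit-capacity flow: source→left, listed edges, right→sink; max matching = max flow.
Augmenting path P1→Q7 (+1); matched 1.
Augmenting path P2→Q1 (+1); matched 2.
Augmenting path P3→Q3 (+1); matched 3.
Augmenting path P4→Q6 (+1); matched 4.
Augmenting path P6→Q3→P3→Q4 (+1); matched 5.
No augmenting path remains; maximum matching = 5.
König certificate: {P2, P3, Q3, Q6, Q7} is a vertex cover of size 5 (every listed pair touches it), so no matching can be larger.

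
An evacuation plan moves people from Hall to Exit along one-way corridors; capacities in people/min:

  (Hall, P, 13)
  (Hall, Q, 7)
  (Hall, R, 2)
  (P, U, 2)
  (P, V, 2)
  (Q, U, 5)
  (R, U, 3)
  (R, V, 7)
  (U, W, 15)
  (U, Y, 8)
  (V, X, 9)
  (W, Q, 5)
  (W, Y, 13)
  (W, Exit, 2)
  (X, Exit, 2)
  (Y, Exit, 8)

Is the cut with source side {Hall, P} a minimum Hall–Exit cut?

No — its capacity is 13, but the minimum cut has capacity 11.

Given cut capacity: 7 + 2 + 2 + 2 = 13.
Augment Hall→P→U→W→Exit: bottleneck 2, flow now 2.
Augment Hall→P→V→X→Exit: bottleneck 2, flow now 4.
Augment Hall→Q→U→Y→Exit: bottleneck 5, flow now 9.
Augment Hall→R→U→Y→Exit: bottleneck 2, flow now 11.
No augmenting path remains; maximum flow = 11.
In the residual graph, reachable from Hall: {Hall, P, Q}.
Min-cut edges: Hall→R (2), P→U (2), P→V (2), Q→U (5); capacity 2 + 2 + 2 + 5 = 11.
Cut capacity 13 exceeds the max flow 11, so it is not minimum.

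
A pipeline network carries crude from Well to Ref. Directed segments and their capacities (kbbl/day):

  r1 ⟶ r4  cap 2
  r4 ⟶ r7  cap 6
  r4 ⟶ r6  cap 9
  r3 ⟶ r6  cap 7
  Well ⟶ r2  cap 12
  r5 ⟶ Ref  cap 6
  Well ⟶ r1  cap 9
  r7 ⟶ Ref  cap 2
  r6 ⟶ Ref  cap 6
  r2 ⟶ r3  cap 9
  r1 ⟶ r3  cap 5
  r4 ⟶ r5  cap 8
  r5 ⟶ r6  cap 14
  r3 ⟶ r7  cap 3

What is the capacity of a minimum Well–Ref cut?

Augment Well→r1→r3→r6→Ref: bottleneck 5, flow now 5.
Augment Well→r1→r4→r5→Ref: bottleneck 2, flow now 7.
Augment Well→r2→r3→r6→Ref: bottleneck 1, flow now 8.
Augment Well→r2→r3→r7→Ref: bottleneck 2, flow now 10.
No augmenting path remains; maximum flow = 10.
By max-flow min-cut, the minimum cut capacity equals the max flow.
In the residual graph, reachable from Well: {Well, r1, r2, r3, r6, r7}.
Min-cut edges: r1→r4 (2), r6→Ref (6), r7→Ref (2); capacity 2 + 6 + 2 = 10.

10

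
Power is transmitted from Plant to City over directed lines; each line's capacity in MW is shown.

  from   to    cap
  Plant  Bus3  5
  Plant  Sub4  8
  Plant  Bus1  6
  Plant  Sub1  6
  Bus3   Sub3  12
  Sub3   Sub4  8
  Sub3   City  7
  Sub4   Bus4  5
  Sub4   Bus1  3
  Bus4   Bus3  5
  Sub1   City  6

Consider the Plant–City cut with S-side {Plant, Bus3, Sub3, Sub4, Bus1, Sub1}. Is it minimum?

Given cut capacity: 7 + 5 + 6 = 18.
Augment Plant→Sub1→City: bottleneck 6, flow now 6.
Augment Plant→Bus3→Sub3→City: bottleneck 5, flow now 11.
Augment Plant→Sub4→Bus4→Bus3→Sub3→City: bottleneck 2, flow now 13.
No augmenting path remains; maximum flow = 13.
In the residual graph, reachable from Plant: {Plant, Bus3, Sub3, Sub4, Bus4, Bus1}.
Min-cut edges: Plant→Sub1 (6), Sub3→City (7); capacity 6 + 7 = 13.
Cut capacity 18 exceeds the max flow 13, so it is not minimum.

No — its capacity is 18, but the minimum cut has capacity 13.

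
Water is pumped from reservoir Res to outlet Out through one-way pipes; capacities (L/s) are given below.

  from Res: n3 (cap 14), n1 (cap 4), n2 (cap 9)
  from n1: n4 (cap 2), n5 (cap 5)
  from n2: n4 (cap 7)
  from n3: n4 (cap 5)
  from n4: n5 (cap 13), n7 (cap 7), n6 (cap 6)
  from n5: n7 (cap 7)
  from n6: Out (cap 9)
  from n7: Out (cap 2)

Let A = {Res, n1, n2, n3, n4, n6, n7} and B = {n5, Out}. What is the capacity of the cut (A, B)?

Edges leaving {Res, n1, n2, n3, n4, n6, n7}: n1→n5 (5), n4→n5 (13), n6→Out (9), n7→Out (2).
Cut capacity = 5 + 13 + 9 + 2 = 29.

29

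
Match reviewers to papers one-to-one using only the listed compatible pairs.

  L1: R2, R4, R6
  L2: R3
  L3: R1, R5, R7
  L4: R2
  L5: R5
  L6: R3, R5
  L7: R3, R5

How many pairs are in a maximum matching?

Unit-capacity flow: source→left, listed edges, right→sink; max matching = max flow.
Augmenting path L1→R2 (+1); matched 1.
Augmenting path L2→R3 (+1); matched 2.
Augmenting path L3→R1 (+1); matched 3.
Augmenting path L5→R5 (+1); matched 4.
Augmenting path L4→R2→L1→R4 (+1); matched 5.
No augmenting path remains; maximum matching = 5.
König certificate: {L1, L3, L4, R3, R5} is a vertex cover of size 5 (every listed pair touches it), so no matching can be larger.

5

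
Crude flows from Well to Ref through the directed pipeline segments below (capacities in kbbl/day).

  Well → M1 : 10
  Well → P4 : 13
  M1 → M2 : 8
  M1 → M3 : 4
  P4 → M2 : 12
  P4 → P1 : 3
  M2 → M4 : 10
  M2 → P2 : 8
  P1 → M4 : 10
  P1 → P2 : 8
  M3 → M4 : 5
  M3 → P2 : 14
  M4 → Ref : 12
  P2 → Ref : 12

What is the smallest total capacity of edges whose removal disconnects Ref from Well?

23

Augment Well→M1→M2→M4→Ref: bottleneck 8, flow now 8.
Augment Well→M1→M3→M4→Ref: bottleneck 2, flow now 10.
Augment Well→P4→M2→M4→Ref: bottleneck 2, flow now 12.
Augment Well→P4→M2→P2→Ref: bottleneck 8, flow now 20.
Augment Well→P4→P1→P2→Ref: bottleneck 3, flow now 23.
No augmenting path remains; maximum flow = 23.
By max-flow min-cut, the minimum cut capacity equals the max flow.
In the residual graph, reachable from Well: {Well}.
Min-cut edges: Well→M1 (10), Well→P4 (13); capacity 10 + 13 = 23.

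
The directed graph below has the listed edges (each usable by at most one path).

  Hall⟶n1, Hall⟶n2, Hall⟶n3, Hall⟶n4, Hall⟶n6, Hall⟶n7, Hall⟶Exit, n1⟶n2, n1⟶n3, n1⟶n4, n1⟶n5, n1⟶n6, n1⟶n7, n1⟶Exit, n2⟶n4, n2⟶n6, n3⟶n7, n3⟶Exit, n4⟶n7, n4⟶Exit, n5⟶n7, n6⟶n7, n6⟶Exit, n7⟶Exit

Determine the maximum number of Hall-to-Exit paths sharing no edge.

Assign every edge capacity 1; by Menger, the answer equals the max flow.
Path Hall→Exit (+1); total 1.
Path Hall→n1→Exit (+1); total 2.
Path Hall→n3→Exit (+1); total 3.
Path Hall→n4→Exit (+1); total 4.
Path Hall→n6→Exit (+1); total 5.
Path Hall→n7→Exit (+1); total 6.
No residual Hall→Exit path; max flow = 6.
Certifying cut of size 6: {Hall→Exit, Hall→n1, Hall→n3, n4→Exit, n6→Exit, n7→Exit}.

6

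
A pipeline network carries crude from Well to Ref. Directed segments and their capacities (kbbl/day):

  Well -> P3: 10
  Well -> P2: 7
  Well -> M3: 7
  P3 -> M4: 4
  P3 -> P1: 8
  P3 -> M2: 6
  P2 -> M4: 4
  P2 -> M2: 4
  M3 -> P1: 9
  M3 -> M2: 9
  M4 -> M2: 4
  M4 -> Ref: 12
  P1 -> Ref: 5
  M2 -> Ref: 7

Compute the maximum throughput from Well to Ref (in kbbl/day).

20

Augment Well→P3→M4→Ref: bottleneck 4, flow now 4.
Augment Well→P3→P1→Ref: bottleneck 5, flow now 9.
Augment Well→P3→M2→Ref: bottleneck 1, flow now 10.
Augment Well→P2→M4→Ref: bottleneck 4, flow now 14.
Augment Well→P2→M2→Ref: bottleneck 3, flow now 17.
Augment Well→M3→M2→Ref: bottleneck 3, flow now 20.
No augmenting path remains; maximum flow = 20.
In the residual graph, reachable from Well: {Well, P3, P2, M3, P1, M2}.
Min-cut edges: P3→M4 (4), P2→M4 (4), P1→Ref (5), M2→Ref (7); capacity 4 + 4 + 5 + 7 = 20.
This cut is saturated, so no flow can exceed 20.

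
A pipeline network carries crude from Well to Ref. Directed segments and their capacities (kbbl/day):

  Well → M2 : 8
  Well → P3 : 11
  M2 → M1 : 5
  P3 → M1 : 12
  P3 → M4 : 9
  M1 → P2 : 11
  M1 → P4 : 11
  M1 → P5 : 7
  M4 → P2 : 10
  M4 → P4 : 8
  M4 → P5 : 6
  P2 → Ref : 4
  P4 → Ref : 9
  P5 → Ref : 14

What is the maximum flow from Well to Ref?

Augment Well→M2→M1→P2→Ref: bottleneck 4, flow now 4.
Augment Well→M2→M1→P4→Ref: bottleneck 1, flow now 5.
Augment Well→P3→M1→P4→Ref: bottleneck 8, flow now 13.
Augment Well→P3→M1→P5→Ref: bottleneck 3, flow now 16.
No augmenting path remains; maximum flow = 16.
In the residual graph, reachable from Well: {Well, M2}.
Min-cut edges: Well→P3 (11), M2→M1 (5); capacity 11 + 5 = 16.
This cut is saturated, so no flow can exceed 16.

16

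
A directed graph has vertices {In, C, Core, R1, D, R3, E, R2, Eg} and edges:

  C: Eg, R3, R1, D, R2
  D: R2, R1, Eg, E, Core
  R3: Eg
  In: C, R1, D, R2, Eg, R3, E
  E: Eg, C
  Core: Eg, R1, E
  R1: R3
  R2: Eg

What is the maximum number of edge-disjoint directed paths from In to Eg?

6

Assign every edge capacity 1; by Menger, the answer equals the max flow.
Path In→Eg (+1); total 1.
Path In→C→Eg (+1); total 2.
Path In→D→Eg (+1); total 3.
Path In→R3→Eg (+1); total 4.
Path In→E→Eg (+1); total 5.
Path In→R2→Eg (+1); total 6.
No residual In→Eg path; max flow = 6.
Certifying cut of size 6: {In→C, In→D, In→E, In→Eg, In→R2, R3→Eg}.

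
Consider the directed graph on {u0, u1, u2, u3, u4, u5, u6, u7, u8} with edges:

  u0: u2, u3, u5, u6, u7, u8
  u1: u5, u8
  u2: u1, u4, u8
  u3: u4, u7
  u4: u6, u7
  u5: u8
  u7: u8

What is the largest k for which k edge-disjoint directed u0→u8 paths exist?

Assign every edge capacity 1; by Menger, the answer equals the max flow.
Path u0→u8 (+1); total 1.
Path u0→u2→u8 (+1); total 2.
Path u0→u5→u8 (+1); total 3.
Path u0→u7→u8 (+1); total 4.
No residual u0→u8 path; max flow = 4.
Certifying cut of size 4: {u0→u2, u0→u5, u0→u8, u7→u8}.

4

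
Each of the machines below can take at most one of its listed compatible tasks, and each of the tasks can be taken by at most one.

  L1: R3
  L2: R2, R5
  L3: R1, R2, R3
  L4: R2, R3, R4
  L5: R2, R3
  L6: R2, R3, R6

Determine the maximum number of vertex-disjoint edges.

Unit-capacity flow: source→left, listed edges, right→sink; max matching = max flow.
Augmenting path L1→R3 (+1); matched 1.
Augmenting path L2→R2 (+1); matched 2.
Augmenting path L3→R1 (+1); matched 3.
Augmenting path L4→R4 (+1); matched 4.
Augmenting path L6→R6 (+1); matched 5.
Augmenting path L5→R2→L2→R5 (+1); matched 6.
No augmenting path remains; maximum matching = 6.
König certificate: {L1, L2, L3, L4, L5, L6} is a vertex cover of size 6 (every listed pair touches it), so no matching can be larger.

6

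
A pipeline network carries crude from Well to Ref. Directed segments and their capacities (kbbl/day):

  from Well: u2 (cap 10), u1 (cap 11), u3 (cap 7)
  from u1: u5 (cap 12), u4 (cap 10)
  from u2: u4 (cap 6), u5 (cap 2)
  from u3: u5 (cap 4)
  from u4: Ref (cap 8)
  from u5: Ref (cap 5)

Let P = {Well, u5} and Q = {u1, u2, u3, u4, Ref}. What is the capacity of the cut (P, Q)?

33

Edges leaving {Well, u5}: Well→u1 (11), Well→u2 (10), Well→u3 (7), u5→Ref (5).
Cut capacity = 11 + 10 + 7 + 5 = 33.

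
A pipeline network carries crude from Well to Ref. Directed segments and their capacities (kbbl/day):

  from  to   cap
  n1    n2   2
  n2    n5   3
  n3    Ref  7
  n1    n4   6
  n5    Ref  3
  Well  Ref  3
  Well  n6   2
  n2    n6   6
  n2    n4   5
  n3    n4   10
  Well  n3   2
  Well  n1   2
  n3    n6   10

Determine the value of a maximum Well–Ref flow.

7

Augment Well→Ref: bottleneck 3, flow now 3.
Augment Well→n3→Ref: bottleneck 2, flow now 5.
Augment Well→n1→n2→n5→Ref: bottleneck 2, flow now 7.
No augmenting path remains; maximum flow = 7.
In the residual graph, reachable from Well: {Well, n6}.
Min-cut edges: Well→n1 (2), Well→n3 (2), Well→Ref (3); capacity 2 + 2 + 3 = 7.
This cut is saturated, so no flow can exceed 7.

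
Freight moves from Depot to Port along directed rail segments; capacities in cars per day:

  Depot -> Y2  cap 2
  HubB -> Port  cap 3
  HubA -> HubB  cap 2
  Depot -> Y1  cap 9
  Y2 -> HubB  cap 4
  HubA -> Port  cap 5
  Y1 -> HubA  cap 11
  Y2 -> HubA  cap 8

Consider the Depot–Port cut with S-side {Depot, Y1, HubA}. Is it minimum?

No — its capacity is 9, but the minimum cut has capacity 8.

Given cut capacity: 2 + 2 + 5 = 9.
Augment Depot→Y2→HubA→Port: bottleneck 2, flow now 2.
Augment Depot→Y1→HubA→Port: bottleneck 3, flow now 5.
Augment Depot→Y1→HubA→HubB→Port: bottleneck 2, flow now 7.
Augment Depot→Y1→HubA→Y2→HubB→Port: bottleneck 1, flow now 8. (uses reverse residual edge)
No augmenting path remains; maximum flow = 8.
In the residual graph, reachable from Depot: {Depot, Y2, Y1, HubA, HubB}.
Min-cut edges: HubA→Port (5), HubB→Port (3); capacity 5 + 3 = 8.
Cut capacity 9 exceeds the max flow 8, so it is not minimum.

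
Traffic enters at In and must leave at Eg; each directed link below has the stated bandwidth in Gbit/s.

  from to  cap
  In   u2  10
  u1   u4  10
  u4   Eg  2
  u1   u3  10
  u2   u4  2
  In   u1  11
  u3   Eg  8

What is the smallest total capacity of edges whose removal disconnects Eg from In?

10

Augment In→u1→u3→Eg: bottleneck 8, flow now 8.
Augment In→u1→u4→Eg: bottleneck 2, flow now 10.
No augmenting path remains; maximum flow = 10.
By max-flow min-cut, the minimum cut capacity equals the max flow.
In the residual graph, reachable from In: {In, u1, u2, u3, u4}.
Min-cut edges: u3→Eg (8), u4→Eg (2); capacity 8 + 2 = 10.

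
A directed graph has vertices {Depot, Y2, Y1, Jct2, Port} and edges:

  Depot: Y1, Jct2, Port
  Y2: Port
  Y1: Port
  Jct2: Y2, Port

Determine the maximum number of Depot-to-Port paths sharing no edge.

Assign every edge capacity 1; by Menger, the answer equals the max flow.
Path Depot→Port (+1); total 1.
Path Depot→Y1→Port (+1); total 2.
Path Depot→Jct2→Port (+1); total 3.
No residual Depot→Port path; max flow = 3.
Certifying cut of size 3: {Depot→Jct2, Depot→Port, Depot→Y1}.

3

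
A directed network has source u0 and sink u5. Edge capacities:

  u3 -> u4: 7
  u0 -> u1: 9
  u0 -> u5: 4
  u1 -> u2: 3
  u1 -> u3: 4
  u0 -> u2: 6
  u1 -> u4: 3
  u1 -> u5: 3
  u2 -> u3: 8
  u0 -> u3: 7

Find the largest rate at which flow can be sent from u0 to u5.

7

Augment u0→u5: bottleneck 4, flow now 4.
Augment u0→u1→u5: bottleneck 3, flow now 7.
No augmenting path remains; maximum flow = 7.
In the residual graph, reachable from u0: {u0, u1, u2, u3, u4}.
Min-cut edges: u0→u5 (4), u1→u5 (3); capacity 4 + 3 = 7.
This cut is saturated, so no flow can exceed 7.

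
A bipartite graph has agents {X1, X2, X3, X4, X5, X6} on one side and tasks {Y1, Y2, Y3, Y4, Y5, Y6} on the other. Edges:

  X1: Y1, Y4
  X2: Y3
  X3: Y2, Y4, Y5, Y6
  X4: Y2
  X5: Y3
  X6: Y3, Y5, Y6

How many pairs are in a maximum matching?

5

Unit-capacity flow: source→left, listed edges, right→sink; max matching = max flow.
Augmenting path X1→Y1 (+1); matched 1.
Augmenting path X2→Y3 (+1); matched 2.
Augmenting path X3→Y2 (+1); matched 3.
Augmenting path X6→Y5 (+1); matched 4.
Augmenting path X4→Y2→X3→Y4 (+1); matched 5.
No augmenting path remains; maximum matching = 5.
König certificate: {X1, X3, X4, X6, Y3} is a vertex cover of size 5 (every listed pair touches it), so no matching can be larger.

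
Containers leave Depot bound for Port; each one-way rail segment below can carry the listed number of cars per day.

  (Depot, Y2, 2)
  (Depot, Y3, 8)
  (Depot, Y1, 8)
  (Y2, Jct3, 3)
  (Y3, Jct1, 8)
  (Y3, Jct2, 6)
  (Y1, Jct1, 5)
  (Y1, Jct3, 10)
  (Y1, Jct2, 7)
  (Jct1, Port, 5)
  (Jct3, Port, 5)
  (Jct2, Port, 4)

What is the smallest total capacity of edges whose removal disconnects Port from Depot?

Augment Depot→Y2→Jct3→Port: bottleneck 2, flow now 2.
Augment Depot→Y3→Jct1→Port: bottleneck 5, flow now 7.
Augment Depot→Y3→Jct2→Port: bottleneck 3, flow now 10.
Augment Depot→Y1→Jct3→Port: bottleneck 3, flow now 13.
Augment Depot→Y1→Jct2→Port: bottleneck 1, flow now 14.
No augmenting path remains; maximum flow = 14.
By max-flow min-cut, the minimum cut capacity equals the max flow.
In the residual graph, reachable from Depot: {Depot, Y2, Y3, Y1, Jct1, Jct3, Jct2}.
Min-cut edges: Jct1→Port (5), Jct3→Port (5), Jct2→Port (4); capacity 5 + 5 + 4 = 14.

14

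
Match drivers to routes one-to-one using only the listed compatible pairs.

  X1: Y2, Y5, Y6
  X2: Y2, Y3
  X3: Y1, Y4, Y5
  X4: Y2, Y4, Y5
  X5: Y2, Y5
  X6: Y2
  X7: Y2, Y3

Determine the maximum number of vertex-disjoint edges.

6

Unit-capacity flow: source→left, listed edges, right→sink; max matching = max flow.
Augmenting path X1→Y2 (+1); matched 1.
Augmenting path X2→Y3 (+1); matched 2.
Augmenting path X3→Y1 (+1); matched 3.
Augmenting path X4→Y4 (+1); matched 4.
Augmenting path X5→Y5 (+1); matched 5.
Augmenting path X6→Y2→X1→Y6 (+1); matched 6.
No augmenting path remains; maximum matching = 6.
König certificate: {X1, X3, X4, X5, Y2, Y3} is a vertex cover of size 6 (every listed pair touches it), so no matching can be larger.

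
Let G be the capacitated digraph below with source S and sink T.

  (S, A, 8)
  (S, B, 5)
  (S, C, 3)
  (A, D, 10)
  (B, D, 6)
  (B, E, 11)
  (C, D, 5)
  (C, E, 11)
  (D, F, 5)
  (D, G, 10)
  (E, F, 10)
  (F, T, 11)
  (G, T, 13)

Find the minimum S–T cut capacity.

Augment S→A→D→F→T: bottleneck 5, flow now 5.
Augment S→A→D→G→T: bottleneck 3, flow now 8.
Augment S→B→D→G→T: bottleneck 5, flow now 13.
Augment S→C→D→G→T: bottleneck 2, flow now 15.
Augment S→C→E→F→T: bottleneck 1, flow now 16.
No augmenting path remains; maximum flow = 16.
By max-flow min-cut, the minimum cut capacity equals the max flow.
In the residual graph, reachable from S: {S}.
Min-cut edges: S→A (8), S→B (5), S→C (3); capacity 8 + 5 + 3 = 16.

16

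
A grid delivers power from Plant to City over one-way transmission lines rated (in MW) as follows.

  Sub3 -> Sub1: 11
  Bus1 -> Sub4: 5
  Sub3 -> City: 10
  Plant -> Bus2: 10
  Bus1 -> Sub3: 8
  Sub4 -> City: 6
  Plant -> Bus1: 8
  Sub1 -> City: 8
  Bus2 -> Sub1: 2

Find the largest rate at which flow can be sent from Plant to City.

10

Augment Plant→Bus2→Sub1→City: bottleneck 2, flow now 2.
Augment Plant→Bus1→Sub4→City: bottleneck 5, flow now 7.
Augment Plant→Bus1→Sub3→City: bottleneck 3, flow now 10.
No augmenting path remains; maximum flow = 10.
In the residual graph, reachable from Plant: {Plant, Bus2}.
Min-cut edges: Plant→Bus1 (8), Bus2→Sub1 (2); capacity 8 + 2 = 10.
This cut is saturated, so no flow can exceed 10.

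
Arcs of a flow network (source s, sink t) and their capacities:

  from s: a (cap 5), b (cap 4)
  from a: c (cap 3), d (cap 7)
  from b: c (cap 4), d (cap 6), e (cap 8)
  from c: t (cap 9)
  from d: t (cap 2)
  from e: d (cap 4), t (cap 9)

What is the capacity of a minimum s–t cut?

Augment s→a→c→t: bottleneck 3, flow now 3.
Augment s→a→d→t: bottleneck 2, flow now 5.
Augment s→b→c→t: bottleneck 4, flow now 9.
No augmenting path remains; maximum flow = 9.
By max-flow min-cut, the minimum cut capacity equals the max flow.
In the residual graph, reachable from s: {s}.
Min-cut edges: s→a (5), s→b (4); capacity 5 + 4 = 9.

9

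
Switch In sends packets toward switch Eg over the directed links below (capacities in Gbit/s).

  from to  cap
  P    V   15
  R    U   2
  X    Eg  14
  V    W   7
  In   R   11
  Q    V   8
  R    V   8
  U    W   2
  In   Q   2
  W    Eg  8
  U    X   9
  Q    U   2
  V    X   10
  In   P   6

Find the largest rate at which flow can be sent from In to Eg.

Augment In→P→V→W→Eg: bottleneck 6, flow now 6.
Augment In→Q→U→W→Eg: bottleneck 2, flow now 8.
Augment In→R→U→X→Eg: bottleneck 2, flow now 10.
Augment In→R→V→X→Eg: bottleneck 8, flow now 18.
No augmenting path remains; maximum flow = 18.
In the residual graph, reachable from In: {In, R}.
Min-cut edges: In→P (6), In→Q (2), R→U (2), R→V (8); capacity 6 + 2 + 2 + 8 = 18.
This cut is saturated, so no flow can exceed 18.

18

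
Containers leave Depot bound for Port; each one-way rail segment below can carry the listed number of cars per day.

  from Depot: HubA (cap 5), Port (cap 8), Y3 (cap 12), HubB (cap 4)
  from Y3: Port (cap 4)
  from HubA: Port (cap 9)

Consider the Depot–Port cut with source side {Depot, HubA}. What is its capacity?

Edges leaving {Depot, HubA}: Depot→Y3 (12), Depot→HubB (4), Depot→Port (8), HubA→Port (9).
Cut capacity = 12 + 4 + 8 + 9 = 33.

33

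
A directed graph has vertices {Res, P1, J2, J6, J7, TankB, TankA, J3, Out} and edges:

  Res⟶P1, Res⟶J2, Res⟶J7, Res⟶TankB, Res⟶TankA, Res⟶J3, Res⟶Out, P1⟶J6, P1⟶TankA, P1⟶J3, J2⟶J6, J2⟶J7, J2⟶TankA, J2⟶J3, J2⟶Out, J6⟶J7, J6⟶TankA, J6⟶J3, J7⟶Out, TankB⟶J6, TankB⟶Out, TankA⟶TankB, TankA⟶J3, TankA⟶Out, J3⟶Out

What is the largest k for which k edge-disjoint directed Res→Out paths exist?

Assign every edge capacity 1; by Menger, the answer equals the max flow.
Path Res→Out (+1); total 1.
Path Res→J2→Out (+1); total 2.
Path Res→J7→Out (+1); total 3.
Path Res→TankB→Out (+1); total 4.
Path Res→TankA→Out (+1); total 5.
Path Res→J3→Out (+1); total 6.
No residual Res→Out path; max flow = 6.
Certifying cut of size 6: {J3→Out, J7→Out, Res→J2, Res→Out, TankA→Out, TankB→Out}.

6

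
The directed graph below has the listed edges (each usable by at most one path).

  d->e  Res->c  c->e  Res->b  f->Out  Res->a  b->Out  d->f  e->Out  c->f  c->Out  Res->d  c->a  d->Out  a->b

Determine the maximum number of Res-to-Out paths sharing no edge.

Assign every edge capacity 1; by Menger, the answer equals the max flow.
Path Res→b→Out (+1); total 1.
Path Res→c→Out (+1); total 2.
Path Res→d→Out (+1); total 3.
No residual Res→Out path; max flow = 3.
Certifying cut of size 3: {Res→c, Res→d, b→Out}.

3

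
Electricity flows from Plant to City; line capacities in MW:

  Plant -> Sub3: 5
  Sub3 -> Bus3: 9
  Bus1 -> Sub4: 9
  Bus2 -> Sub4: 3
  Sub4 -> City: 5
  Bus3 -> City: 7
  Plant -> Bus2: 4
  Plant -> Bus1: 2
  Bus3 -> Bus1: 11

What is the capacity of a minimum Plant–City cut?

Augment Plant→Bus1→Sub4→City: bottleneck 2, flow now 2.
Augment Plant→Sub3→Bus3→City: bottleneck 5, flow now 7.
Augment Plant→Bus2→Sub4→City: bottleneck 3, flow now 10.
No augmenting path remains; maximum flow = 10.
By max-flow min-cut, the minimum cut capacity equals the max flow.
In the residual graph, reachable from Plant: {Plant, Bus2}.
Min-cut edges: Plant→Bus1 (2), Plant→Sub3 (5), Bus2→Sub4 (3); capacity 2 + 5 + 3 = 10.

10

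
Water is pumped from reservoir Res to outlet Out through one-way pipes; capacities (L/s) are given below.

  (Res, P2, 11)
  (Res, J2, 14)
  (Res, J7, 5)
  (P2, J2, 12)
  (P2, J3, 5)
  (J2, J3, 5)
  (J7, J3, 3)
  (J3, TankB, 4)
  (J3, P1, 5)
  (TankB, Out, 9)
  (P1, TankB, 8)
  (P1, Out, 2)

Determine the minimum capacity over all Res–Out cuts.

9

Augment Res→P2→J3→TankB→Out: bottleneck 4, flow now 4.
Augment Res→P2→J3→P1→Out: bottleneck 1, flow now 5.
Augment Res→J2→J3→P1→Out: bottleneck 1, flow now 6.
Augment Res→J2→J3→P1→TankB→Out: bottleneck 3, flow now 9.
No augmenting path remains; maximum flow = 9.
By max-flow min-cut, the minimum cut capacity equals the max flow.
In the residual graph, reachable from Res: {Res, P2, J2, J7, J3}.
Min-cut edges: J3→TankB (4), J3→P1 (5); capacity 4 + 5 = 9.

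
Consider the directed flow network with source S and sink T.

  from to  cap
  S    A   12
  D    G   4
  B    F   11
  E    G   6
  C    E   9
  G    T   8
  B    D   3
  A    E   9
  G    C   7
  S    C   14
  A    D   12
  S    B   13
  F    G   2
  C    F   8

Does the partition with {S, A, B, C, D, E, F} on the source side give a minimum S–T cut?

No — its capacity is 12, but the minimum cut has capacity 8.

Given cut capacity: 4 + 6 + 2 = 12.
Augment S→A→D→G→T: bottleneck 4, flow now 4.
Augment S→A→E→G→T: bottleneck 4, flow now 8.
No augmenting path remains; maximum flow = 8.
In the residual graph, reachable from S: {S, A, B, C, D, E, F, G}.
Min-cut edges: G→T (8); capacity 8 = 8.
Cut capacity 12 exceeds the max flow 8, so it is not minimum.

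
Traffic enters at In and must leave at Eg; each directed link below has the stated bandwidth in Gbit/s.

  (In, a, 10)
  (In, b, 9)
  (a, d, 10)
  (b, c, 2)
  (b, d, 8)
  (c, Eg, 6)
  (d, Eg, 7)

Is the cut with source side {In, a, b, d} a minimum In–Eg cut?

Yes — it is a minimum cut (capacity 9).

Given cut capacity: 2 + 7 = 9.
Augment In→a→d→Eg: bottleneck 7, flow now 7.
Augment In→b→c→Eg: bottleneck 2, flow now 9.
No augmenting path remains; maximum flow = 9.
Cut capacity 9 equals the max flow, so it is a minimum cut.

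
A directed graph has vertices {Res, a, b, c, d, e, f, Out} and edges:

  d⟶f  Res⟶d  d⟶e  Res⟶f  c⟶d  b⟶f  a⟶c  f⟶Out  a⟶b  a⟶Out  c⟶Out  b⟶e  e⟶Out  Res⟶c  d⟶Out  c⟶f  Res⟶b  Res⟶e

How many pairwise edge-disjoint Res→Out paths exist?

Assign every edge capacity 1; by Menger, the answer equals the max flow.
Path Res→c→Out (+1); total 1.
Path Res→d→Out (+1); total 2.
Path Res→e→Out (+1); total 3.
Path Res→f→Out (+1); total 4.
No residual Res→Out path; max flow = 4.
Certifying cut of size 4: {Res→c, Res→d, e→Out, f→Out}.

4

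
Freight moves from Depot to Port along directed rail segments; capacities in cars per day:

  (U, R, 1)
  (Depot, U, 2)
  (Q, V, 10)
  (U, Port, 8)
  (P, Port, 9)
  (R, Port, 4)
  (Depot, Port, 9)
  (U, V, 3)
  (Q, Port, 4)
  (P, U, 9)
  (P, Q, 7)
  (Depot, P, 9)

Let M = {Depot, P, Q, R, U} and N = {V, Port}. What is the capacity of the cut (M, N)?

47

Edges leaving {Depot, P, Q, R, U}: Depot→Port (9), P→Port (9), Q→V (10), Q→Port (4), R→Port (4), U→V (3), U→Port (8).
Cut capacity = 9 + 9 + 10 + 4 + 4 + 3 + 8 = 47.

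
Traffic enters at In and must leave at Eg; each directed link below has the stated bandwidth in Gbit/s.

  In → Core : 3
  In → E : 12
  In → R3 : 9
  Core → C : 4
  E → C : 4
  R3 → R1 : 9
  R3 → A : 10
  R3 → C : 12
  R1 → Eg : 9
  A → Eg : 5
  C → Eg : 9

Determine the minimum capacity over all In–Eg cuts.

16

Augment In→Core→C→Eg: bottleneck 3, flow now 3.
Augment In→E→C→Eg: bottleneck 4, flow now 7.
Augment In→R3→R1→Eg: bottleneck 9, flow now 16.
No augmenting path remains; maximum flow = 16.
By max-flow min-cut, the minimum cut capacity equals the max flow.
In the residual graph, reachable from In: {In, E}.
Min-cut edges: In→Core (3), In→R3 (9), E→C (4); capacity 3 + 9 + 4 = 16.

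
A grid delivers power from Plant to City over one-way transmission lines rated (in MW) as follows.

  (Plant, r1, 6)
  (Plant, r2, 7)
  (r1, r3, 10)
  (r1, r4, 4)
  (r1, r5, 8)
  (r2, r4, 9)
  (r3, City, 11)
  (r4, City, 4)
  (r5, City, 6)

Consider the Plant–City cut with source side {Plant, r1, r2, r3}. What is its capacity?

32

Edges leaving {Plant, r1, r2, r3}: r1→r4 (4), r1→r5 (8), r2→r4 (9), r3→City (11).
Cut capacity = 4 + 8 + 9 + 11 = 32.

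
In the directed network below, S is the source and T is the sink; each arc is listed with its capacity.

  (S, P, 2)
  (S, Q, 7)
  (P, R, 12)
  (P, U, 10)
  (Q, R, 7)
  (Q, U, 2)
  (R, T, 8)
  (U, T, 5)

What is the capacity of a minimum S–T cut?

Augment S→P→R→T: bottleneck 2, flow now 2.
Augment S→Q→R→T: bottleneck 6, flow now 8.
Augment S→Q→U→T: bottleneck 1, flow now 9.
No augmenting path remains; maximum flow = 9.
By max-flow min-cut, the minimum cut capacity equals the max flow.
In the residual graph, reachable from S: {S}.
Min-cut edges: S→P (2), S→Q (7); capacity 2 + 7 = 9.

9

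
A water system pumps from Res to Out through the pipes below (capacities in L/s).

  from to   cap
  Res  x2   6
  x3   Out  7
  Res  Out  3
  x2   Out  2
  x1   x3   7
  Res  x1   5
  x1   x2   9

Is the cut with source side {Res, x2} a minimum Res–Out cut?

Given cut capacity: 5 + 3 + 2 = 10.
Augment Res→Out: bottleneck 3, flow now 3.
Augment Res→x2→Out: bottleneck 2, flow now 5.
Augment Res→x1→x3→Out: bottleneck 5, flow now 10.
No augmenting path remains; maximum flow = 10.
Cut capacity 10 equals the max flow, so it is a minimum cut.

Yes — it is a minimum cut (capacity 10).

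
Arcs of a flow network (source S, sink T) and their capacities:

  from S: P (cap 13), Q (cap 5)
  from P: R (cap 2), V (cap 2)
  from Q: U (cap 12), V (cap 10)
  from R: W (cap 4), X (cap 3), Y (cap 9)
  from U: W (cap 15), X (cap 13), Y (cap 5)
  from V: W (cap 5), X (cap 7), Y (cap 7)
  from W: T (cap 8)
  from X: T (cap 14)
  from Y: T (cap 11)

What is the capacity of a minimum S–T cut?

9

Augment S→P→R→W→T: bottleneck 2, flow now 2.
Augment S→P→V→W→T: bottleneck 2, flow now 4.
Augment S→Q→U→W→T: bottleneck 4, flow now 8.
Augment S→Q→U→X→T: bottleneck 1, flow now 9.
No augmenting path remains; maximum flow = 9.
By max-flow min-cut, the minimum cut capacity equals the max flow.
In the residual graph, reachable from S: {S, P}.
Min-cut edges: S→Q (5), P→R (2), P→V (2); capacity 5 + 2 + 2 = 9.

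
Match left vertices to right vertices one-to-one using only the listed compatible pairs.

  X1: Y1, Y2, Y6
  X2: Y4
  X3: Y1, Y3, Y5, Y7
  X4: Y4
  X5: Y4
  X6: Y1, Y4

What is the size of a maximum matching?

Unit-capacity flow: source→left, listed edges, right→sink; max matching = max flow.
Augmenting path X1→Y1 (+1); matched 1.
Augmenting path X2→Y4 (+1); matched 2.
Augmenting path X3→Y3 (+1); matched 3.
Augmenting path X6→Y1→X1→Y2 (+1); matched 4.
No augmenting path remains; maximum matching = 4.
König certificate: {X1, X3, X6, Y4} is a vertex cover of size 4 (every listed pair touches it), so no matching can be larger.

4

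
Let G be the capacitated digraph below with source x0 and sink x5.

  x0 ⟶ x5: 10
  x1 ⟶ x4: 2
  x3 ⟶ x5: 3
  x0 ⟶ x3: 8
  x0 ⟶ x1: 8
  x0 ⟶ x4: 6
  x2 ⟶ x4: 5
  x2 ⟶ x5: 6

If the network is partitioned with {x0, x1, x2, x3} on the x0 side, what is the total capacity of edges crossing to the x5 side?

Edges leaving {x0, x1, x2, x3}: x0→x4 (6), x0→x5 (10), x1→x4 (2), x2→x4 (5), x2→x5 (6), x3→x5 (3).
Cut capacity = 6 + 10 + 2 + 5 + 6 + 3 = 32.

32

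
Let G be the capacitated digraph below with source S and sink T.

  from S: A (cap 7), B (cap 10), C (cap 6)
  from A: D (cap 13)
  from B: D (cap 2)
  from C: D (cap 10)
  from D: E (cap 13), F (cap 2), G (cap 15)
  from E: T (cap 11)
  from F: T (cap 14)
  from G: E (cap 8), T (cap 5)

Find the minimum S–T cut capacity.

Augment S→A→D→E→T: bottleneck 7, flow now 7.
Augment S→B→D→E→T: bottleneck 2, flow now 9.
Augment S→C→D→E→T: bottleneck 2, flow now 11.
Augment S→C→D→F→T: bottleneck 2, flow now 13.
Augment S→C→D→G→T: bottleneck 2, flow now 15.
No augmenting path remains; maximum flow = 15.
By max-flow min-cut, the minimum cut capacity equals the max flow.
In the residual graph, reachable from S: {S, B}.
Min-cut edges: S→A (7), S→C (6), B→D (2); capacity 7 + 6 + 2 = 15.

15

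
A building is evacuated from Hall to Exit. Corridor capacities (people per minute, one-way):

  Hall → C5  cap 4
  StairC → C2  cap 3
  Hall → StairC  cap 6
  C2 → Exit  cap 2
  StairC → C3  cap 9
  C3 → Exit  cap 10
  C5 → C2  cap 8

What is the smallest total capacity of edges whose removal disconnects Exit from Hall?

Augment Hall→C5→C2→Exit: bottleneck 2, flow now 2.
Augment Hall→StairC→C3→Exit: bottleneck 6, flow now 8.
No augmenting path remains; maximum flow = 8.
By max-flow min-cut, the minimum cut capacity equals the max flow.
In the residual graph, reachable from Hall: {Hall, C5, C2}.
Min-cut edges: Hall→StairC (6), C2→Exit (2); capacity 6 + 2 = 8.

8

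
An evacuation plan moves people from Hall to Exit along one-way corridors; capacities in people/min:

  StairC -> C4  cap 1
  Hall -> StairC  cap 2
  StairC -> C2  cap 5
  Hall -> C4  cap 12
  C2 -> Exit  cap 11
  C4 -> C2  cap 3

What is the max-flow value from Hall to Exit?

5

Augment Hall→StairC→C2→Exit: bottleneck 2, flow now 2.
Augment Hall→C4→C2→Exit: bottleneck 3, flow now 5.
No augmenting path remains; maximum flow = 5.
In the residual graph, reachable from Hall: {Hall, C4}.
Min-cut edges: Hall→StairC (2), C4→C2 (3); capacity 2 + 3 = 5.
This cut is saturated, so no flow can exceed 5.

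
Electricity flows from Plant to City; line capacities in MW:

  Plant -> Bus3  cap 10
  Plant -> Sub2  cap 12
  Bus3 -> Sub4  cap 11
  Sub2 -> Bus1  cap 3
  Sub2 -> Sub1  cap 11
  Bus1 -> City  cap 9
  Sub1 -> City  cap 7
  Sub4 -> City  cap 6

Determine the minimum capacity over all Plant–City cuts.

Augment Plant→Bus3→Sub4→City: bottleneck 6, flow now 6.
Augment Plant→Sub2→Bus1→City: bottleneck 3, flow now 9.
Augment Plant→Sub2→Sub1→City: bottleneck 7, flow now 16.
No augmenting path remains; maximum flow = 16.
By max-flow min-cut, the minimum cut capacity equals the max flow.
In the residual graph, reachable from Plant: {Plant, Bus3, Sub2, Sub1, Sub4}.
Min-cut edges: Sub2→Bus1 (3), Sub1→City (7), Sub4→City (6); capacity 3 + 7 + 6 = 16.

16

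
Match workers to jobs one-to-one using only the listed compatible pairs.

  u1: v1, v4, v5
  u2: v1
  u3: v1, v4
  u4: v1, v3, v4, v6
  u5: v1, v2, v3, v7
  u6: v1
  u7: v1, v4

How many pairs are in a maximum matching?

5

Unit-capacity flow: source→left, listed edges, right→sink; max matching = max flow.
Augmenting path u1→v1 (+1); matched 1.
Augmenting path u3→v4 (+1); matched 2.
Augmenting path u4→v3 (+1); matched 3.
Augmenting path u5→v2 (+1); matched 4.
Augmenting path u2→v1→u1→v5 (+1); matched 5.
No augmenting path remains; maximum matching = 5.
König certificate: {u1, u4, u5, v1, v4} is a vertex cover of size 5 (every listed pair touches it), so no matching can be larger.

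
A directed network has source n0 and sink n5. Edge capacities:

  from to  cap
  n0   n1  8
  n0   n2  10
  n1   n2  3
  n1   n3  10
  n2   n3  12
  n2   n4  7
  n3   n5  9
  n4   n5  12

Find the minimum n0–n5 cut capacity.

Augment n0→n1→n3→n5: bottleneck 8, flow now 8.
Augment n0→n2→n3→n5: bottleneck 1, flow now 9.
Augment n0→n2→n4→n5: bottleneck 7, flow now 16.
No augmenting path remains; maximum flow = 16.
By max-flow min-cut, the minimum cut capacity equals the max flow.
In the residual graph, reachable from n0: {n0, n1, n2, n3}.
Min-cut edges: n2→n4 (7), n3→n5 (9); capacity 7 + 9 = 16.

16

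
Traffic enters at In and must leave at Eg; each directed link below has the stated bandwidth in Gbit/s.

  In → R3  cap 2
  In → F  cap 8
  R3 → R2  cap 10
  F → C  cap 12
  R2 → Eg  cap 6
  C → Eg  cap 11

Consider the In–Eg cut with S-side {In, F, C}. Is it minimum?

Given cut capacity: 2 + 11 = 13.
Augment In→R3→R2→Eg: bottleneck 2, flow now 2.
Augment In→F→C→Eg: bottleneck 8, flow now 10.
No augmenting path remains; maximum flow = 10.
In the residual graph, reachable from In: {In}.
Min-cut edges: In→R3 (2), In→F (8); capacity 2 + 8 = 10.
Cut capacity 13 exceeds the max flow 10, so it is not minimum.

No — its capacity is 13, but the minimum cut has capacity 10.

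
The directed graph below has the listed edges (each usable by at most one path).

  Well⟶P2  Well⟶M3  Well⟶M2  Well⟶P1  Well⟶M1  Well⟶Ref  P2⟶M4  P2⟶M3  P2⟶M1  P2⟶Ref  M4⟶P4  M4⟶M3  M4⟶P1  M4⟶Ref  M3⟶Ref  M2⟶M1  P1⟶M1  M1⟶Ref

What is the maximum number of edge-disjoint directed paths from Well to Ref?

Assign every edge capacity 1; by Menger, the answer equals the max flow.
Path Well→Ref (+1); total 1.
Path Well→P2→Ref (+1); total 2.
Path Well→M3→Ref (+1); total 3.
Path Well→M1→Ref (+1); total 4.
No residual Well→Ref path; max flow = 4.
Certifying cut of size 4: {M1→Ref, Well→M3, Well→P2, Well→Ref}.

4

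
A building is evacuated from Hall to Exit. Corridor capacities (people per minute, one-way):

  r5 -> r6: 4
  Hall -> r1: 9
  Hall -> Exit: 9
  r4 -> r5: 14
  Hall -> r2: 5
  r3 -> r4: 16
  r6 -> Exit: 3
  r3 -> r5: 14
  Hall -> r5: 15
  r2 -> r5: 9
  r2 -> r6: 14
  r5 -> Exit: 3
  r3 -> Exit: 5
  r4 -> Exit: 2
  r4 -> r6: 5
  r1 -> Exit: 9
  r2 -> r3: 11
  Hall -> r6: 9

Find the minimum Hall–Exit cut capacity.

Augment Hall→Exit: bottleneck 9, flow now 9.
Augment Hall→r1→Exit: bottleneck 9, flow now 18.
Augment Hall→r5→Exit: bottleneck 3, flow now 21.
Augment Hall→r6→Exit: bottleneck 3, flow now 24.
Augment Hall→r2→r3→Exit: bottleneck 5, flow now 29.
No augmenting path remains; maximum flow = 29.
By max-flow min-cut, the minimum cut capacity equals the max flow.
In the residual graph, reachable from Hall: {Hall, r5, r6}.
Min-cut edges: Hall→r1 (9), Hall→r2 (5), Hall→Exit (9), r5→Exit (3), r6→Exit (3); capacity 9 + 5 + 9 + 3 + 3 = 29.

29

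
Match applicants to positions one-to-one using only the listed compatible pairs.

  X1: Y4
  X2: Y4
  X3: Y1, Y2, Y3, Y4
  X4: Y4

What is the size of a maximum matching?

2

Unit-capacity flow: source→left, listed edges, right→sink; max matching = max flow.
Augmenting path X1→Y4 (+1); matched 1.
Augmenting path X3→Y1 (+1); matched 2.
No augmenting path remains; maximum matching = 2.
König certificate: {X3, Y4} is a vertex cover of size 2 (every listed pair touches it), so no matching can be larger.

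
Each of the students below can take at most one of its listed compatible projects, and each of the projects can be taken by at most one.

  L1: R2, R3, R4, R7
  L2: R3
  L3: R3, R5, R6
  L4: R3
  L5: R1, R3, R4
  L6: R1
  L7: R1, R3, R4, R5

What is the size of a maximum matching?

6

Unit-capacity flow: source→left, listed edges, right→sink; max matching = max flow.
Augmenting path L1→R2 (+1); matched 1.
Augmenting path L2→R3 (+1); matched 2.
Augmenting path L3→R5 (+1); matched 3.
Augmenting path L5→R1 (+1); matched 4.
Augmenting path L7→R4 (+1); matched 5.
Augmenting path L6→R1→L5→R4→L7→R5→L3→R6 (+1); matched 6.
No augmenting path remains; maximum matching = 6.
König certificate: {L1, L3, L5, L6, L7, R3} is a vertex cover of size 6 (every listed pair touches it), so no matching can be larger.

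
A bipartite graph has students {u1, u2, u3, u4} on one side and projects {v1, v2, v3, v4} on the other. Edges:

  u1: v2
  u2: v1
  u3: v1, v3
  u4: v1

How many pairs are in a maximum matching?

Unit-capacity flow: source→left, listed edges, right→sink; max matching = max flow.
Augmenting path u1→v2 (+1); matched 1.
Augmenting path u2→v1 (+1); matched 2.
Augmenting path u3→v3 (+1); matched 3.
No augmenting path remains; maximum matching = 3.
König certificate: {u1, u3, v1} is a vertex cover of size 3 (every listed pair touches it), so no matching can be larger.

3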